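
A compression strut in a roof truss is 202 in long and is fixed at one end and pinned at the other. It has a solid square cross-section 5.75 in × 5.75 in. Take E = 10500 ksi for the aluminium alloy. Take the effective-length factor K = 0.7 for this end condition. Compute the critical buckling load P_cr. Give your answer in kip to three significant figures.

I = a⁴/12 = 5.75⁴/12 = 91.09 in⁴
Effective length L_e = K·L = 0.7 × 202 = 141.4 in
P_cr = π²EI / L_e² = π² × 10500×10³ × 91.09 / 141.4² = 4.722×10^5 lb

P_cr ≈ 472 kip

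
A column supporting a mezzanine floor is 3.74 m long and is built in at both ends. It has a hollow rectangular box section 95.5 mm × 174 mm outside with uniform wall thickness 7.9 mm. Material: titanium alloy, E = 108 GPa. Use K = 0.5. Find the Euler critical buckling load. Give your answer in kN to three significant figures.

P_cr ≈ 1820 kN

Inner dimensions: h_i = 174 − 2×7.9 = 158.2 mm, b_i = 95.5 − 2×7.9 = 79.70 mm
Weak-axis I_min = (h_o·b_o³ − h_i·b_i³)/12 with b_o = 95.5, b_i = 79.70 mm (shorter outer/inner sides).
I_min = (174×95.5³ − 158.2×79.70³)/12 = 5.955×10^6 mm⁴
I = 5.955×10^6 mm⁴ = 5.955×10^-6 m⁴
Effective length L_e = K·L = 0.5 × 3.74 = 1.870 m
P_cr = π²EI / L_e² = π² × 108×10⁹ × 5.955×10^-6 / 1.870² = 1.815×10^6 N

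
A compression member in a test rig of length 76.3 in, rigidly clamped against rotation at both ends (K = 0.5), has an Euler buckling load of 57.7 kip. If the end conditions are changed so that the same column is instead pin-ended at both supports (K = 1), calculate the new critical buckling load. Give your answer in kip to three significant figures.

P_cr ≈ 14.4 kip

P_cr ∝ 1/K², so P_cr,new = P_cr,old × (K_old/K_new)² = 57.7 × (0.5/1)²
= 57.7 × 0.2500 = 14.4 kip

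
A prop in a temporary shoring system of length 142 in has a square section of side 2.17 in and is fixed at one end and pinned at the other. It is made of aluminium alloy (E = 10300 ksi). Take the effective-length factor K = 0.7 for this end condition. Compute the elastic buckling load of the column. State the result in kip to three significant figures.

P_cr ≈ 19.0 kip

I = a⁴/12 = 2.17⁴/12 = 1.848 in⁴
Effective length L_e = K·L = 0.7 × 142 = 99.40 in
P_cr = π²EI / L_e² = π² × 10300×10³ × 1.848 / 99.40² = 1.901×10^4 lb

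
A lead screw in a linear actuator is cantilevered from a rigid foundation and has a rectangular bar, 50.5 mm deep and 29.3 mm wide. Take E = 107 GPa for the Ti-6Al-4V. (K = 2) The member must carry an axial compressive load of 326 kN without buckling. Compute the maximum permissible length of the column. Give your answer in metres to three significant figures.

L_max ≈ 0.293 m

Buckling occurs about the weak axis: I_min = h·b³/12 with b = 29.3 mm (the shorter side).
I_min = 50.5×29.3³/12 = 1.059×10^5 mm⁴
I = 1.059×10^-7 m⁴
At the buckling limit P_cr = P = 3.260×10^5 N
From P_cr = π²EI/(K·L)²:  L = (1/K)·√(π²EI/P_cr) = (1/2)·√(π²×1.07×10^11×1.059×10^-7/3.260×10^5)
L = 0.293 m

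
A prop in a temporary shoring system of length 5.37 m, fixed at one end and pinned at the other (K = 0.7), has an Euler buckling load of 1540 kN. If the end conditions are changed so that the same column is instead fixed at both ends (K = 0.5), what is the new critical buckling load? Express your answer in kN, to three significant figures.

P_cr ≈ 3020 kN

P_cr ∝ 1/K², so P_cr,new = P_cr,old × (K_old/K_new)² = 1540 × (0.7/0.5)²
= 1540 × 1.960 = 3020 kN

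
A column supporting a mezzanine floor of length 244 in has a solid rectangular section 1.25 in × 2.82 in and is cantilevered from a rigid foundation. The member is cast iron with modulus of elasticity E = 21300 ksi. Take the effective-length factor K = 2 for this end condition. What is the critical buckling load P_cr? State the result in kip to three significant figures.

P_cr ≈ 0.405 kip

Buckling occurs about the weak axis: I_min = h·b³/12 with b = 1.25 in (the shorter side).
I_min = 2.82×1.25³/12 = 0.4590 in⁴
Effective length L_e = K·L = 2 × 244 = 488.0 in
P_cr = π²EI / L_e² = π² × 21300×10³ × 0.4590 / 488.0² = 405.2 lb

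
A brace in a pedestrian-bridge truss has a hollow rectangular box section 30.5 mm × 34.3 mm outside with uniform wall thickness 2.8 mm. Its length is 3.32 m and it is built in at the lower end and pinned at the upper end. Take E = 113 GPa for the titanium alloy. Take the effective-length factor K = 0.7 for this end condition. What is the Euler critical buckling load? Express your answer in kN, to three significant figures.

Inner dimensions: h_i = 34.3 − 2×2.8 = 28.70 mm, b_i = 30.5 − 2×2.8 = 24.90 mm
Weak-axis I_min = (h_o·b_o³ − h_i·b_i³)/12 with b_o = 30.5, b_i = 24.90 mm (shorter outer/inner sides).
I_min = (34.3×30.5³ − 28.70×24.90³)/12 = 4.418×10^4 mm⁴
I = 4.418×10^4 mm⁴ = 4.418×10^-8 m⁴
Effective length L_e = K·L = 0.7 × 3.32 = 2.324 m
P_cr = π²EI / L_e² = π² × 113×10⁹ × 4.418×10^-8 / 2.324² = 9.122×10^3 N

P_cr ≈ 9.12 kN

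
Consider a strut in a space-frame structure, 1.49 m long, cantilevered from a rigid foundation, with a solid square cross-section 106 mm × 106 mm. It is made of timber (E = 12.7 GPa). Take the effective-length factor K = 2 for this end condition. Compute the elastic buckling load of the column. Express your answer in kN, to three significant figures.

I = a⁴/12 = 106⁴/12 = 1.052×10^7 mm⁴
I = 1.052×10^7 mm⁴ = 1.052×10^-5 m⁴
Effective length L_e = K·L = 2 × 1.49 = 2.980 m
P_cr = π²EI / L_e² = π² × 12.7×10⁹ × 1.052×10^-5 / 2.980² = 1.485×10^5 N

P_cr ≈ 148 kN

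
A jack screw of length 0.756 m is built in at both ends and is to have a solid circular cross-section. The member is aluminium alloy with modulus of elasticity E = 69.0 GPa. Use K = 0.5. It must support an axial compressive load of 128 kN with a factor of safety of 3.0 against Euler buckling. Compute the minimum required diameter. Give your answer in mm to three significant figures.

d ≈ 35.8 mm

Required P_cr = n·P = 3.0 × 128 = 384.0 kN
L_e = K·L = 0.5 × 0.756 = 0.3780 m
Required I = P_cr·L_e²/(π²E) = 3.840×10^5 × 0.3780² / (π² × 6.90×10^10) = 8.057×10^-8 m⁴
I_req = 8.057×10^4 mm⁴
Solid circle: I = πd⁴/64  ⇒  d = (64I/π)^(1/4) = (64×8.057×10^4/π)^(1/4) = 35.8 mm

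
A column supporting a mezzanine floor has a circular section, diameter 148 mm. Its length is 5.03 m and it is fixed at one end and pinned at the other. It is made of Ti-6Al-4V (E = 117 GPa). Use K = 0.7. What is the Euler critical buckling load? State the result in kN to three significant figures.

P_cr ≈ 2190 kN

I = πd⁴/64 = π×148⁴/64 = 2.355×10^7 mm⁴
I = 2.355×10^7 mm⁴ = 2.355×10^-5 m⁴
Effective length L_e = K·L = 0.7 × 5.03 = 3.521 m
P_cr = π²EI / L_e² = π² × 117×10⁹ × 2.355×10^-5 / 3.521² = 2.194×10^6 N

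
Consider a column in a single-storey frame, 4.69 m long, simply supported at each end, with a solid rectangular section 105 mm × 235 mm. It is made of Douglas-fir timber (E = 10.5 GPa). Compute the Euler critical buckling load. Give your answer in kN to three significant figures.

Buckling occurs about the weak axis: I_min = h·b³/12 with b = 105 mm (the shorter side).
I_min = 235×105³/12 = 2.267×10^7 mm⁴
I = 2.267×10^7 mm⁴ = 2.267×10^-5 m⁴
Effective length L_e = K·L = 1 × 4.69 = 4.690 m
P_cr = π²EI / L_e² = π² × 10.5×10⁹ × 2.267×10^-5 / 4.690² = 1.068×10^5 N

P_cr ≈ 107 kN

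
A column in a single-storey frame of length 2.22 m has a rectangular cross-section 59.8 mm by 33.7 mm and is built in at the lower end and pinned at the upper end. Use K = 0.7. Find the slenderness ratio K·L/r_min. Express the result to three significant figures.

λ ≈ 160

Buckling occurs about the weak axis: I_min = h·b³/12 with b = 33.7 mm (the shorter side).
I_min = 59.8×33.7³/12 = 1.907×10^5 mm⁴
A = 2.015×10^3 mm²;  r_min = √(I/A) = √(1.907×10^5/2.015×10^3) = 9.728 mm
L_e = K·L = 0.7 × 2.22 m = 1.554 m = 1554.0 mm
λ = L_e / r_min = 1554.0 / 9.728 = 160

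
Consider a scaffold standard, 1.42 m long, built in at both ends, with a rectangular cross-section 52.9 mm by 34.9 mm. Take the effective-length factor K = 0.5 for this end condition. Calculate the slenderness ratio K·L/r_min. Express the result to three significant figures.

For a rectangle r_min = b/√12 = 34.9/√12 = 10.07 mm
L_e = K·L = 0.5 × 1.42 m = 0.7100 m = 710.00 mm
λ = L_e / r_min = 710.00 / 10.07 = 70.5

λ ≈ 70.5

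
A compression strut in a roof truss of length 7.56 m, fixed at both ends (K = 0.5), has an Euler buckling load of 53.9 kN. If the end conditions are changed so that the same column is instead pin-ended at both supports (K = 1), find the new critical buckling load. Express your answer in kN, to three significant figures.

P_cr ≈ 13.5 kN

P_cr ∝ 1/K², so P_cr,new = P_cr,old × (K_old/K_new)² = 53.9 × (0.5/1)²
= 53.9 × 0.2500 = 13.5 kN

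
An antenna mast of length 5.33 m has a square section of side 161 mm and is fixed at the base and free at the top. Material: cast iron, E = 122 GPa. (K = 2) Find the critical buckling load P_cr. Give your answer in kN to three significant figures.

I = a⁴/12 = 161⁴/12 = 5.599×10^7 mm⁴
I = 5.599×10^7 mm⁴ = 5.599×10^-5 m⁴
Effective length L_e = K·L = 2 × 5.33 = 10.66 m
P_cr = π²EI / L_e² = π² × 122×10⁹ × 5.599×10^-5 / 10.66² = 5.933×10^5 N

P_cr ≈ 593 kN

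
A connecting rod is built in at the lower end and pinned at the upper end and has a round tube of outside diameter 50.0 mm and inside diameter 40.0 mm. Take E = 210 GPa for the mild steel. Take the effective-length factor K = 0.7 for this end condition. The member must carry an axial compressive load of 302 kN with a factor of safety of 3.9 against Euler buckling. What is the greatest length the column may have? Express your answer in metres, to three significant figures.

L_max ≈ 0.807 m

d_o = 50.0 mm, d_i = 40.0 mm
I = π(d_o⁴ − d_i⁴)/64 = π(50.0⁴ − 40.00⁴)/64 = 1.811×10^5 mm⁴
I = 1.811×10^-7 m⁴
Required critical load P_cr = n·P = 3.9 × 302 = 1178 kN = 1.178×10^6 N
From P_cr = π²EI/(K·L)²:  L = (1/K)·√(π²EI/P_cr) = (1/0.7)·√(π²×2.10×10^11×1.811×10^-7/1.178×10^6)
L = 0.807 m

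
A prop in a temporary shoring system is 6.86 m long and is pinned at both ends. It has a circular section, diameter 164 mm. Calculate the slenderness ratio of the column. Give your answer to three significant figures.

λ ≈ 167

For a solid circle r = d/4 = 164/4 = 41.00 mm
L_e = K·L = 1 × 6.86 m = 6.860 m = 6860.0 mm
λ = L_e / r_min = 6860.0 / 41.00 = 167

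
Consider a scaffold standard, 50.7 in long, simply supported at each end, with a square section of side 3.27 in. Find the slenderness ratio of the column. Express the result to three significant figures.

λ ≈ 53.7

I = a⁴/12 = 3.27⁴/12 = 9.528 in⁴
A = 10.69 in²;  r_min = √(I/A) = √(9.528/10.69) = 0.9440 in
L_e = K·L = 1 × 50.7 = 50.70 in
λ = L_e / r_min = 50.700 / 0.9440 = 53.7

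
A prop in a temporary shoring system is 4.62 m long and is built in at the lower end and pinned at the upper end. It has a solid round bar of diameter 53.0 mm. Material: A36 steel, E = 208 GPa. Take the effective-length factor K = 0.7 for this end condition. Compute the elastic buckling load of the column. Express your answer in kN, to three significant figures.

P_cr ≈ 76.0 kN

I = πd⁴/64 = π×53.0⁴/64 = 3.873×10^5 mm⁴
I = 3.873×10^5 mm⁴ = 3.873×10^-7 m⁴
Effective length L_e = K·L = 0.7 × 4.62 = 3.234 m
P_cr = π²EI / L_e² = π² × 208×10⁹ × 3.873×10^-7 / 3.234² = 7.602×10^4 N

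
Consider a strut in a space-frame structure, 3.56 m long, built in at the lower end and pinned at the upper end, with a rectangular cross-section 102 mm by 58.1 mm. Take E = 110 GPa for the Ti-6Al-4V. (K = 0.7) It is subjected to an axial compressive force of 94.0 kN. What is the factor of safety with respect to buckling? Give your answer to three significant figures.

Buckling occurs about the weak axis: I_min = h·b³/12 with b = 58.1 mm (the shorter side).
I_min = 102×58.1³/12 = 1.667×10^6 mm⁴
I = 1.667×10^6 mm⁴ = 1.667×10^-6 m⁴
Effective length L_e = K·L = 0.7 × 3.56 = 2.492 m
P_cr = π²EI / L_e² = π² × 110×10⁹ × 1.667×10^-6 / 2.492² = 2.914×10^5 N
Factor of safety n = P_cr / P = 291.44 / 94.0 = 3.10

n ≈ 3.10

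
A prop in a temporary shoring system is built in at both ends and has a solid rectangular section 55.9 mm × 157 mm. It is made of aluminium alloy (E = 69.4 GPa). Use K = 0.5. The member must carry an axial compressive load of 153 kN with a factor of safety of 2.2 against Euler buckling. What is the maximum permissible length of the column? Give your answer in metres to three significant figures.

L_max ≈ 4.31 m

Buckling occurs about the weak axis: I_min = h·b³/12 with b = 55.9 mm (the shorter side).
I_min = 157×55.9³/12 = 2.285×10^6 mm⁴
I = 2.285×10^-6 m⁴
Required critical load P_cr = n·P = 2.2 × 153 = 336.6 kN = 3.366×10^5 N
From P_cr = π²EI/(K·L)²:  L = (1/K)·√(π²EI/P_cr) = (1/0.5)·√(π²×6.94×10^10×2.285×10^-6/3.366×10^5)
L = 4.31 m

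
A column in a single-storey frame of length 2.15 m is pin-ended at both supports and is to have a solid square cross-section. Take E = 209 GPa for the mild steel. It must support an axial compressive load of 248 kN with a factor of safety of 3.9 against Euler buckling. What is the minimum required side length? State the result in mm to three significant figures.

a ≈ 71.4 mm

Required P_cr = n·P = 3.9 × 248 = 967.2 kN
L_e = K·L = 1 × 2.15 = 2.150 m
Required I = P_cr·L_e²/(π²E) = 9.672×10^5 × 2.150² / (π² × 2.09×10^11) = 2.167×10^-6 m⁴
I_req = 2.167×10^6 mm⁴
Solid square: I = a⁴/12  ⇒  a = (12I)^(1/4) = (12×2.167×10^6)^(1/4) = 71.4 mm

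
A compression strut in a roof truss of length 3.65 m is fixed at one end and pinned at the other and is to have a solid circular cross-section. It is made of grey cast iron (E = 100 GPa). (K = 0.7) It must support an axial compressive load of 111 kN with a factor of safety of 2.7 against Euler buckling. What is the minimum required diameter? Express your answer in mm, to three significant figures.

d ≈ 79.7 mm

Required P_cr = n·P = 2.7 × 111 = 299.7 kN
L_e = K·L = 0.7 × 3.65 = 2.555 m
Required I = P_cr·L_e²/(π²E) = 2.997×10^5 × 2.555² / (π² × 1.00×10^11) = 1.982×10^-6 m⁴
I_req = 1.982×10^6 mm⁴
Solid circle: I = πd⁴/64  ⇒  d = (64I/π)^(1/4) = (64×1.982×10^6/π)^(1/4) = 79.7 mm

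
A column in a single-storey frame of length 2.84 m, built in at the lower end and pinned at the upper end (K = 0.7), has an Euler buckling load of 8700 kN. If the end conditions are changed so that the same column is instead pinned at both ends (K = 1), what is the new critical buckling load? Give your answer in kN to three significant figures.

P_cr ≈ 4260 kN

P_cr ∝ 1/K², so P_cr,new = P_cr,old × (K_old/K_new)² = 8700 × (0.7/1)²
= 8700 × 0.4900 = 4260 kN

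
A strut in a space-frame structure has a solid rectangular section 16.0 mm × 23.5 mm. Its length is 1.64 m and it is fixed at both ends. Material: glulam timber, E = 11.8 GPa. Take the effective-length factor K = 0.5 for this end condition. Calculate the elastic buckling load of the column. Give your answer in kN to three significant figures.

P_cr ≈ 1.39 kN

Buckling occurs about the weak axis: I_min = h·b³/12 with b = 16.0 mm (the shorter side).
I_min = 23.5×16.0³/12 = 8.021×10^3 mm⁴
I = 8.021×10^3 mm⁴ = 8.021×10^-9 m⁴
Effective length L_e = K·L = 0.5 × 1.64 = 0.8200 m
P_cr = π²EI / L_e² = π² × 11.8×10⁹ × 8.021×10^-9 / 0.8200² = 1.389×10^3 N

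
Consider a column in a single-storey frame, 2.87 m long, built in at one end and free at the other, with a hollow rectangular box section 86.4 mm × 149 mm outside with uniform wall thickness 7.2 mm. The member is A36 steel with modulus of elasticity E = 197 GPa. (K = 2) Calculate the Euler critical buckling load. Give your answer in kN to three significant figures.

P_cr ≈ 226 kN

Inner dimensions: h_i = 149 − 2×7.2 = 134.6 mm, b_i = 86.4 − 2×7.2 = 72.00 mm
Weak-axis I_min = (h_o·b_o³ − h_i·b_i³)/12 with b_o = 86.4, b_i = 72.00 mm (shorter outer/inner sides).
I_min = (149×86.4³ − 134.6×72.00³)/12 = 3.822×10^6 mm⁴
I = 3.822×10^6 mm⁴ = 3.822×10^-6 m⁴
Effective length L_e = K·L = 2 × 2.87 = 5.740 m
P_cr = π²EI / L_e² = π² × 197×10⁹ × 3.822×10^-6 / 5.740² = 2.255×10^5 N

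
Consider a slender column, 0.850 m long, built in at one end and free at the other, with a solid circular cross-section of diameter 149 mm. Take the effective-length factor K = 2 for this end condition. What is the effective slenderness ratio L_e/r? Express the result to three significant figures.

For a solid circle r = d/4 = 149/4 = 37.25 mm
L_e = K·L = 2 × 0.850 m = 1.700 m = 1700.0 mm
λ = L_e / r_min = 1700.0 / 37.25 = 45.6

λ ≈ 45.6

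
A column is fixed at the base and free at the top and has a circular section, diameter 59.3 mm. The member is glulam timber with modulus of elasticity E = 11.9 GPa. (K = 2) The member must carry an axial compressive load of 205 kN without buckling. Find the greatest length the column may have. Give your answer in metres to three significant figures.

L_max ≈ 0.295 m

I = πd⁴/64 = π×59.3⁴/64 = 6.070×10^5 mm⁴
I = 6.070×10^-7 m⁴
At the buckling limit P_cr = P = 2.050×10^5 N
From P_cr = π²EI/(K·L)²:  L = (1/K)·√(π²EI/P_cr) = (1/2)·√(π²×1.19×10^10×6.070×10^-7/2.050×10^5)
L = 0.295 m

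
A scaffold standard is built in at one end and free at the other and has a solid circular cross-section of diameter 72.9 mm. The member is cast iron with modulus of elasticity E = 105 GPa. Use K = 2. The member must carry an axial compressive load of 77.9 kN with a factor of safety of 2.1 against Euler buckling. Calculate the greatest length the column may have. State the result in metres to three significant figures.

I = πd⁴/64 = π×72.9⁴/64 = 1.386×10^6 mm⁴
I = 1.386×10^-6 m⁴
Required critical load P_cr = n·P = 2.1 × 77.9 = 163.6 kN = 1.636×10^5 N
From P_cr = π²EI/(K·L)²:  L = (1/K)·√(π²EI/P_cr) = (1/2)·√(π²×1.05×10^11×1.386×10^-6/1.636×10^5)
L = 1.48 m

L_max ≈ 1.48 m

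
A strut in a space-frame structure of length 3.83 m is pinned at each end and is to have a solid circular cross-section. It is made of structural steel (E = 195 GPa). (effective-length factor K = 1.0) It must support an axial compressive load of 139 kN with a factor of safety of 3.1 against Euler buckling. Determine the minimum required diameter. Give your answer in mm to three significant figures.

d ≈ 90.4 mm

Required P_cr = n·P = 3.1 × 139 = 430.9 kN
L_e = K·L = 1 × 3.83 = 3.830 m
Required I = P_cr·L_e²/(π²E) = 4.309×10^5 × 3.830² / (π² × 1.95×10^11) = 3.284×10^-6 m⁴
I_req = 3.284×10^6 mm⁴
Solid circle: I = πd⁴/64  ⇒  d = (64I/π)^(1/4) = (64×3.284×10^6/π)^(1/4) = 90.4 mm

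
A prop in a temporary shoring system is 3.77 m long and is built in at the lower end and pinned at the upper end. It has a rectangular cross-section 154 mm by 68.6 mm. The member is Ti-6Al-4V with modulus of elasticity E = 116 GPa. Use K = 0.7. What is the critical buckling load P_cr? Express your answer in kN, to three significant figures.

Buckling occurs about the weak axis: I_min = h·b³/12 with b = 68.6 mm (the shorter side).
I_min = 154×68.6³/12 = 4.143×10^6 mm⁴
I = 4.143×10^6 mm⁴ = 4.143×10^-6 m⁴
Effective length L_e = K·L = 0.7 × 3.77 = 2.639 m
P_cr = π²EI / L_e² = π² × 116×10⁹ × 4.143×10^-6 / 2.639² = 6.811×10^5 N

P_cr ≈ 681 kN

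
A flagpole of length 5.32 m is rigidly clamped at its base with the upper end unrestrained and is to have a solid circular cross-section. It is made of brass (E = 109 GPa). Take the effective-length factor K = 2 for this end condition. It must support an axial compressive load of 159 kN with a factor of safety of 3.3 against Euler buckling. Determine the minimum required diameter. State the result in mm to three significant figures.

Required P_cr = n·P = 3.3 × 159 = 524.7 kN
L_e = K·L = 2 × 5.32 = 10.64 m
Required I = P_cr·L_e²/(π²E) = 5.247×10^5 × 10.64² / (π² × 1.09×10^11) = 5.522×10^-5 m⁴
I_req = 5.522×10^7 mm⁴
Solid circle: I = πd⁴/64  ⇒  d = (64I/π)^(1/4) = (64×5.522×10^7/π)^(1/4) = 183 mm

d ≈ 183 mm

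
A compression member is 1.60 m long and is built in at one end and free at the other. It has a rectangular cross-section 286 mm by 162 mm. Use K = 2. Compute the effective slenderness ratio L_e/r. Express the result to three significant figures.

λ ≈ 68.4

Buckling occurs about the weak axis: I_min = h·b³/12 with b = 162 mm (the shorter side).
I_min = 286×162³/12 = 1.013×10^8 mm⁴
A = 4.633×10^4 mm²;  r_min = √(I/A) = √(1.013×10^8/4.633×10^4) = 46.77 mm
L_e = K·L = 2 × 1.60 m = 3.200 m = 3200.0 mm
λ = L_e / r_min = 3200.0 / 46.77 = 68.4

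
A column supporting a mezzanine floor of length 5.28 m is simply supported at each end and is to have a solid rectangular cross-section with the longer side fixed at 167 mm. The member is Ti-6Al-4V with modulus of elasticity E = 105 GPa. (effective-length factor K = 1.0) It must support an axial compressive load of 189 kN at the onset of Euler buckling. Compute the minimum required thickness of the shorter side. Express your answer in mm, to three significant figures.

L_e = K·L = 1 × 5.28 = 5.280 m
Required I = P_cr·L_e²/(π²E) = 1.890×10^5 × 5.280² / (π² × 1.05×10^11) = 5.084×10^-6 m⁴
I_req = 5.084×10^6 mm⁴
Rectangle, weak axis: I_min = h·b³/12 with h = 167 mm fixed  ⇒  b = (12I/h)^(1/3) = 71.5 mm

b ≈ 71.5 mm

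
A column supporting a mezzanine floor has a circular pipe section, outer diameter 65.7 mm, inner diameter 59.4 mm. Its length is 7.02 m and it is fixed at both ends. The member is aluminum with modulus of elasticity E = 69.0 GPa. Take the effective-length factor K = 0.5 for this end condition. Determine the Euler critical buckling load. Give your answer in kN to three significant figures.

d_o = 65.7 mm, d_i = 59.4 mm
I = π(d_o⁴ − d_i⁴)/64 = π(65.7⁴ − 59.40⁴)/64 = 3.035×10^5 mm⁴
I = 3.035×10^5 mm⁴ = 3.035×10^-7 m⁴
Effective length L_e = K·L = 0.5 × 7.02 = 3.510 m
P_cr = π²EI / L_e² = π² × 69.0×10⁹ × 3.035×10^-7 / 3.510² = 1.678×10^4 N

P_cr ≈ 16.8 kN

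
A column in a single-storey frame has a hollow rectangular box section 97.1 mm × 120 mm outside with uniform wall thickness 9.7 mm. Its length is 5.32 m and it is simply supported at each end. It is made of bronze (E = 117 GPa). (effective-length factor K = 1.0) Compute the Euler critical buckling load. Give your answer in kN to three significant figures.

Inner dimensions: h_i = 120 − 2×9.7 = 100.6 mm, b_i = 97.1 − 2×9.7 = 77.70 mm
Weak-axis I_min = (h_o·b_o³ − h_i·b_i³)/12 with b_o = 97.1, b_i = 77.70 mm (shorter outer/inner sides).
I_min = (120×97.1³ − 100.6×77.70³)/12 = 5.222×10^6 mm⁴
I = 5.222×10^6 mm⁴ = 5.222×10^-6 m⁴
Effective length L_e = K·L = 1 × 5.32 = 5.320 m
P_cr = π²EI / L_e² = π² × 117×10⁹ × 5.222×10^-6 / 5.320² = 2.131×10^5 N

P_cr ≈ 213 kN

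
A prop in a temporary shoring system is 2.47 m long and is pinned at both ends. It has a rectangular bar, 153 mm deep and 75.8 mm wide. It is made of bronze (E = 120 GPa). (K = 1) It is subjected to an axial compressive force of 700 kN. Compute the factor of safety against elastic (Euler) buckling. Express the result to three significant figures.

n ≈ 1.54

Buckling occurs about the weak axis: I_min = h·b³/12 with b = 75.8 mm (the shorter side).
I_min = 153×75.8³/12 = 5.553×10^6 mm⁴
I = 5.553×10^6 mm⁴ = 5.553×10^-6 m⁴
Effective length L_e = K·L = 1 × 2.47 = 2.470 m
P_cr = π²EI / L_e² = π² × 120×10⁹ × 5.553×10^-6 / 2.470² = 1.078×10^6 N
Factor of safety n = P_cr / P = 1078.0 / 700 = 1.54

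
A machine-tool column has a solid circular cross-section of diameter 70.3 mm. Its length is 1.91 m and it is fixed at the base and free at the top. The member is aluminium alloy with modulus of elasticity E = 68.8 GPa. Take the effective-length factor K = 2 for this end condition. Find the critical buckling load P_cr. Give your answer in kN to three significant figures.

I = πd⁴/64 = π×70.3⁴/64 = 1.199×10^6 mm⁴
I = 1.199×10^6 mm⁴ = 1.199×10^-6 m⁴
Effective length L_e = K·L = 2 × 1.91 = 3.820 m
P_cr = π²EI / L_e² = π² × 68.8×10⁹ × 1.199×10^-6 / 3.820² = 5.579×10^4 N

P_cr ≈ 55.8 kN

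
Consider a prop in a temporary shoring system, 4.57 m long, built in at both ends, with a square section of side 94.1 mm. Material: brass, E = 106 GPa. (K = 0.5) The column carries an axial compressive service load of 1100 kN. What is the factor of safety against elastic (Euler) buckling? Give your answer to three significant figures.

I = a⁴/12 = 94.1⁴/12 = 6.534×10^6 mm⁴
I = 6.534×10^6 mm⁴ = 6.534×10^-6 m⁴
Effective length L_e = K·L = 0.5 × 4.57 = 2.285 m
P_cr = π²EI / L_e² = π² × 106×10⁹ × 6.534×10^-6 / 2.285² = 1.309×10^6 N
Factor of safety n = P_cr / P = 1309.2 / 1100 = 1.19

n ≈ 1.19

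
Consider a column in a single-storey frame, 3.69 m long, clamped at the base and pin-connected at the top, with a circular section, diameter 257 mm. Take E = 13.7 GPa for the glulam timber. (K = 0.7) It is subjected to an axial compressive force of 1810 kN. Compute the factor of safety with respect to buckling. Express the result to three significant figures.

n ≈ 2.40

I = πd⁴/64 = π×257⁴/64 = 2.141×10^8 mm⁴
I = 2.141×10^8 mm⁴ = 2.141×10^-4 m⁴
Effective length L_e = K·L = 0.7 × 3.69 = 2.583 m
P_cr = π²EI / L_e² = π² × 13.7×10⁹ × 2.141×10^-4 / 2.583² = 4.340×10^6 N
Factor of safety n = P_cr / P = 4339.8 / 1810 = 2.40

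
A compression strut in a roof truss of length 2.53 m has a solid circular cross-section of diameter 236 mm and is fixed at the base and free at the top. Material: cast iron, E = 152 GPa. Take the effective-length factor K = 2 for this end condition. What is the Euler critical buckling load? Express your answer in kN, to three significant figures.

P_cr ≈ 8920 kN

I = πd⁴/64 = π×236⁴/64 = 1.523×10^8 mm⁴
I = 1.523×10^8 mm⁴ = 1.523×10^-4 m⁴
Effective length L_e = K·L = 2 × 2.53 = 5.060 m
P_cr = π²EI / L_e² = π² × 152×10⁹ × 1.523×10^-4 / 5.060² = 8.922×10^6 N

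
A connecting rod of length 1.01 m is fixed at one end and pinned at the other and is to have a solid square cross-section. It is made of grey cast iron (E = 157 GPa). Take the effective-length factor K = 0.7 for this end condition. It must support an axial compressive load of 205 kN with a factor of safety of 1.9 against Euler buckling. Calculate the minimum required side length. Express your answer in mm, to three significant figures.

a ≈ 35.0 mm

Required P_cr = n·P = 1.9 × 205 = 389.5 kN
L_e = K·L = 0.7 × 1.01 = 0.7070 m
Required I = P_cr·L_e²/(π²E) = 3.895×10^5 × 0.7070² / (π² × 1.57×10^11) = 1.256×10^-7 m⁴
I_req = 1.256×10^5 mm⁴
Solid square: I = a⁴/12  ⇒  a = (12I)^(1/4) = (12×1.256×10^5)^(1/4) = 35.0 mm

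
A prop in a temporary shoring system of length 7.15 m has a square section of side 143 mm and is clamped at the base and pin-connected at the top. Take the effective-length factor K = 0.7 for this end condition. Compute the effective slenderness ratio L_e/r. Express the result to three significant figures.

λ ≈ 121

For a square r = a/√12 = 143/√12 = 41.28 mm
L_e = K·L = 0.7 × 7.15 m = 5.005 m = 5005.0 mm
λ = L_e / r_min = 5005.0 / 41.28 = 121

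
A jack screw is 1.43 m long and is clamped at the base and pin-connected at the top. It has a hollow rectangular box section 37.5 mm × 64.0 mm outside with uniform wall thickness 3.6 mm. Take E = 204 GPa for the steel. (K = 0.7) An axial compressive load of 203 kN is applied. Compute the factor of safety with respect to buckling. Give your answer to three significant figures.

Inner dimensions: h_i = 64.0 − 2×3.6 = 56.80 mm, b_i = 37.5 − 2×3.6 = 30.30 mm
Weak-axis I_min = (h_o·b_o³ − h_i·b_i³)/12 with b_o = 37.5, b_i = 30.30 mm (shorter outer/inner sides).
I_min = (64.0×37.5³ − 56.80×30.30³)/12 = 1.496×10^5 mm⁴
I = 1.496×10^5 mm⁴ = 1.496×10^-7 m⁴
Effective length L_e = K·L = 0.7 × 1.43 = 1.001 m
P_cr = π²EI / L_e² = π² × 204×10⁹ × 1.496×10^-7 / 1.001² = 3.006×10^5 N
Factor of safety n = P_cr / P = 300.56 / 203 = 1.48

n ≈ 1.48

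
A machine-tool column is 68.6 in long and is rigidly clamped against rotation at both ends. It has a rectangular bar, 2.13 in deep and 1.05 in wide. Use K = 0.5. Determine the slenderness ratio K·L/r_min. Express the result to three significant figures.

For a rectangle r_min = b/√12 = 1.05/√12 = 0.3031 in
L_e = K·L = 0.5 × 68.6 = 34.30 in
λ = L_e / r_min = 34.300 / 0.3031 = 113

λ ≈ 113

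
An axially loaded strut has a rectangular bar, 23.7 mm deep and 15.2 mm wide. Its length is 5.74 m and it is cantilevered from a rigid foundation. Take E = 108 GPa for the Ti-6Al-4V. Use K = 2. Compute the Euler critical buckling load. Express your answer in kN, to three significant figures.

P_cr ≈ 0.0561 kN

Buckling occurs about the weak axis: I_min = h·b³/12 with b = 15.2 mm (the shorter side).
I_min = 23.7×15.2³/12 = 6.936×10^3 mm⁴
I = 6.936×10^3 mm⁴ = 6.936×10^-9 m⁴
Effective length L_e = K·L = 2 × 5.74 = 11.48 m
P_cr = π²EI / L_e² = π² × 108×10⁹ × 6.936×10^-9 / 11.48² = 56.10 N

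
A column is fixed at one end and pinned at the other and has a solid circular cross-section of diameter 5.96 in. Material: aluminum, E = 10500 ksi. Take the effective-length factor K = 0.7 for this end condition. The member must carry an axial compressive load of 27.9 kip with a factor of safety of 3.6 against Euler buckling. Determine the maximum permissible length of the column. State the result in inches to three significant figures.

L_max ≈ 361 in

I = πd⁴/64 = π×5.96⁴/64 = 61.94 in⁴
Required critical load P_cr = n·P = 3.6 × 27.9 = 100.4 kip = 1.004×10^5 lb
From P_cr = π²EI/(K·L)²:  L = (1/K)·√(π²EI/P_cr) = (1/0.7)·√(π²×1.05×10^7×61.94/1.004×10^5)
L = 361 in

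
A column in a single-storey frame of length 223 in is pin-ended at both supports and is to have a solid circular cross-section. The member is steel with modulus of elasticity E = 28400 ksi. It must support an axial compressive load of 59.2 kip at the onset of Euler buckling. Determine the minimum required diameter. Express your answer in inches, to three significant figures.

d ≈ 3.82 in

L_e = K·L = 1 × 223 = 223.0 in
Required I = P_cr·L_e²/(π²E) = 5.920×10^4 × 223.0² / (π² × 2.84×10^7) = 10.50 in⁴
Solid circle: I = πd⁴/64  ⇒  d = (64I/π)^(1/4) = (64×10.50/π)^(1/4) = 3.82 in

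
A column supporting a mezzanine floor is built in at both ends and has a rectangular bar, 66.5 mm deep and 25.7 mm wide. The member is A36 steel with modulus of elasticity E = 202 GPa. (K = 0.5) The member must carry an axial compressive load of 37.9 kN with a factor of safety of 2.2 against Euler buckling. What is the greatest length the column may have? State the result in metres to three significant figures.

Buckling occurs about the weak axis: I_min = h·b³/12 with b = 25.7 mm (the shorter side).
I_min = 66.5×25.7³/12 = 9.407×10^4 mm⁴
I = 9.407×10^-8 m⁴
Required critical load P_cr = n·P = 2.2 × 37.9 = 83.38 kN = 8.338×10^4 N
From P_cr = π²EI/(K·L)²:  L = (1/K)·√(π²EI/P_cr) = (1/0.5)·√(π²×2.02×10^11×9.407×10^-8/8.338×10^4)
L = 3.00 m

L_max ≈ 3.00 m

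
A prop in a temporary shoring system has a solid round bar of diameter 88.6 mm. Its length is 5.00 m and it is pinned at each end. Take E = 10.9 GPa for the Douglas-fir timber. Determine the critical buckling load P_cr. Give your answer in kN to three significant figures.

I = πd⁴/64 = π×88.6⁴/64 = 3.025×10^6 mm⁴
I = 3.025×10^6 mm⁴ = 3.025×10^-6 m⁴
Effective length L_e = K·L = 1 × 5.00 = 5.000 m
P_cr = π²EI / L_e² = π² × 10.9×10⁹ × 3.025×10^-6 / 5.000² = 1.302×10^4 N

P_cr ≈ 13.0 kN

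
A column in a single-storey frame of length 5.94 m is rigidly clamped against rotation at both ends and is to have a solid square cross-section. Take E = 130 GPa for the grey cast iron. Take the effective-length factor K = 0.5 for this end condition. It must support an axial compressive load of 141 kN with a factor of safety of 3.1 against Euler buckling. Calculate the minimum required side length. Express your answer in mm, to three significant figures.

Required P_cr = n·P = 3.1 × 141 = 437.1 kN
L_e = K·L = 0.5 × 5.94 = 2.970 m
Required I = P_cr·L_e²/(π²E) = 4.371×10^5 × 2.970² / (π² × 1.30×10^11) = 3.005×10^-6 m⁴
I_req = 3.005×10^6 mm⁴
Solid square: I = a⁴/12  ⇒  a = (12I)^(1/4) = (12×3.005×10^6)^(1/4) = 77.5 mm

a ≈ 77.5 mm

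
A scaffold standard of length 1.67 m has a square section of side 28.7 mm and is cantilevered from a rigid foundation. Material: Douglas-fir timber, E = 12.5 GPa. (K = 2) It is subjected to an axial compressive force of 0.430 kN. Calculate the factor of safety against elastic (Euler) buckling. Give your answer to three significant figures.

I = a⁴/12 = 28.7⁴/12 = 5.654×10^4 mm⁴
I = 5.654×10^4 mm⁴ = 5.654×10^-8 m⁴
Effective length L_e = K·L = 2 × 1.67 = 3.340 m
P_cr = π²EI / L_e² = π² × 12.5×10⁹ × 5.654×10^-8 / 3.340² = 625.3 N
Factor of safety n = P_cr / P = 0.62526 / 0.430 = 1.45

n ≈ 1.45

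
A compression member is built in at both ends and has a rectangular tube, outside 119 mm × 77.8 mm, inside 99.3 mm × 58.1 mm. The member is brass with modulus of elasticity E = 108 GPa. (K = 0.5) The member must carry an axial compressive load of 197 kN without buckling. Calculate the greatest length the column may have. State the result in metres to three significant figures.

L_max ≈ 8.12 m

Weak-axis I_min = (h_o·b_o³ − h_i·b_i³)/12 with b_o = 77.8, b_i = 58.10 mm (shorter outer/inner sides).
I_min = (119×77.8³ − 99.30×58.10³)/12 = 3.047×10^6 mm⁴
I = 3.047×10^-6 m⁴
At the buckling limit P_cr = P = 1.970×10^5 N
From P_cr = π²EI/(K·L)²:  L = (1/K)·√(π²EI/P_cr) = (1/0.5)·√(π²×1.08×10^11×3.047×10^-6/1.970×10^5)
L = 8.12 m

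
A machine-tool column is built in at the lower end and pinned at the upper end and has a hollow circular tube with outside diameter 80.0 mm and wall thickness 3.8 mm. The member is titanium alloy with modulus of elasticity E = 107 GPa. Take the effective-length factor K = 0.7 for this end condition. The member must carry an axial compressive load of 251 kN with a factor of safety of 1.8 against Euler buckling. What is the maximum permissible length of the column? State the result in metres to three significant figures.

Inner diameter d_i = 80.0 − 2×3.8 = 72.40 mm
I = π(d_o⁴ − d_i⁴)/64 = π(80.0⁴ − 72.40⁴)/64 = 6.619×10^5 mm⁴
I = 6.619×10^-7 m⁴
Required critical load P_cr = n·P = 1.8 × 251 = 451.8 kN = 4.518×10^5 N
From P_cr = π²EI/(K·L)²:  L = (1/K)·√(π²EI/P_cr) = (1/0.7)·√(π²×1.07×10^11×6.619×10^-7/4.518×10^5)
L = 1.78 m

L_max ≈ 1.78 m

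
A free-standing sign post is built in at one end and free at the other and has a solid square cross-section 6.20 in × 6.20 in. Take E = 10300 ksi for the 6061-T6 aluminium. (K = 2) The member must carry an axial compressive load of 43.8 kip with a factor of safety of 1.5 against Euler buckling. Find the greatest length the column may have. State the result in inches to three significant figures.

L_max ≈ 218 in

I = a⁴/12 = 6.20⁴/12 = 123.1 in⁴
Required critical load P_cr = n·P = 1.5 × 43.8 = 65.70 kip = 6.570×10^4 lb
From P_cr = π²EI/(K·L)²:  L = (1/K)·√(π²EI/P_cr) = (1/2)·√(π²×1.03×10^7×123.1/6.570×10^4)
L = 218 in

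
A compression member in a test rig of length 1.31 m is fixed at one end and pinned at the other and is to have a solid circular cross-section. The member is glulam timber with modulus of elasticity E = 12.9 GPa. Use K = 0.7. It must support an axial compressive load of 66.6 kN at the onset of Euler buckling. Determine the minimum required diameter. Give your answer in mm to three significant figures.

d ≈ 54.7 mm

L_e = K·L = 0.7 × 1.31 = 0.9170 m
Required I = P_cr·L_e²/(π²E) = 6.660×10^4 × 0.9170² / (π² × 1.29×10^10) = 4.399×10^-7 m⁴
I_req = 4.399×10^5 mm⁴
Solid circle: I = πd⁴/64  ⇒  d = (64I/π)^(1/4) = (64×4.399×10^5/π)^(1/4) = 54.7 mm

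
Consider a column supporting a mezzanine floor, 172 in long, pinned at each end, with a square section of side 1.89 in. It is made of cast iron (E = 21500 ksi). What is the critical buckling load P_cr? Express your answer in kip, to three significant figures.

I = a⁴/12 = 1.89⁴/12 = 1.063 in⁴
Effective length L_e = K·L = 1 × 172 = 172.0 in
P_cr = π²EI / L_e² = π² × 21500×10³ × 1.063 / 172.0² = 7.627×10^3 lb

P_cr ≈ 7.63 kip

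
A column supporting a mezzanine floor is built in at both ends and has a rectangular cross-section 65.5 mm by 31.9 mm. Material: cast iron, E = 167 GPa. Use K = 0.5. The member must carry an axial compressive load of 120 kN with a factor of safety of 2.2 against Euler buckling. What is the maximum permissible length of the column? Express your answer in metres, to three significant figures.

L_max ≈ 2.10 m

Buckling occurs about the weak axis: I_min = h·b³/12 with b = 31.9 mm (the shorter side).
I_min = 65.5×31.9³/12 = 1.772×10^5 mm⁴
I = 1.772×10^-7 m⁴
Required critical load P_cr = n·P = 2.2 × 120 = 264.0 kN = 2.640×10^5 N
From P_cr = π²EI/(K·L)²:  L = (1/K)·√(π²EI/P_cr) = (1/0.5)·√(π²×1.67×10^11×1.772×10^-7/2.640×10^5)
L = 2.10 m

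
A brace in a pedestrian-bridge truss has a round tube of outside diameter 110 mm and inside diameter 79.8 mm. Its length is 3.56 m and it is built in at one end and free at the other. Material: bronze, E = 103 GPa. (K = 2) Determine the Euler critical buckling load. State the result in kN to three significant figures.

P_cr ≈ 104 kN

d_o = 110 mm, d_i = 79.8 mm
I = π(d_o⁴ − d_i⁴)/64 = π(110⁴ − 79.80⁴)/64 = 5.196×10^6 mm⁴
I = 5.196×10^6 mm⁴ = 5.196×10^-6 m⁴
Effective length L_e = K·L = 2 × 3.56 = 7.120 m
P_cr = π²EI / L_e² = π² × 103×10⁹ × 5.196×10^-6 / 7.120² = 1.042×10^5 N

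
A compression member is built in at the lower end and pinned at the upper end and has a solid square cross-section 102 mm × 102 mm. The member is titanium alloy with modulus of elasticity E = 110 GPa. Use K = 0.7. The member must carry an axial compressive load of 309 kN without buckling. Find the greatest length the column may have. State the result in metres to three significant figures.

I = a⁴/12 = 102⁴/12 = 9.020×10^6 mm⁴
I = 9.020×10^-6 m⁴
At the buckling limit P_cr = P = 3.090×10^5 N
From P_cr = π²EI/(K·L)²:  L = (1/K)·√(π²EI/P_cr) = (1/0.7)·√(π²×1.10×10^11×9.020×10^-6/3.090×10^5)
L = 8.04 m

L_max ≈ 8.04 m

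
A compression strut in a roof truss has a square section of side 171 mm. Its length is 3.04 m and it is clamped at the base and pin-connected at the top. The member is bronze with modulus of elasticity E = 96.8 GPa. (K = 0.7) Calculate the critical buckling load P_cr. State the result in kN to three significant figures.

I = a⁴/12 = 171⁴/12 = 7.125×10^7 mm⁴
I = 7.125×10^7 mm⁴ = 7.125×10^-5 m⁴
Effective length L_e = K·L = 0.7 × 3.04 = 2.128 m
P_cr = π²EI / L_e² = π² × 96.8×10⁹ × 7.125×10^-5 / 2.128² = 1.503×10^7 N

P_cr ≈ 15000 kN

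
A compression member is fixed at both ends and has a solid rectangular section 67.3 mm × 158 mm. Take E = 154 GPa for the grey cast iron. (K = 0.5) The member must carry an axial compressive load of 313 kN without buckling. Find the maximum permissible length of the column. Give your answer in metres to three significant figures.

L_max ≈ 8.83 m

Buckling occurs about the weak axis: I_min = h·b³/12 with b = 67.3 mm (the shorter side).
I_min = 158×67.3³/12 = 4.013×10^6 mm⁴
I = 4.013×10^-6 m⁴
At the buckling limit P_cr = P = 3.130×10^5 N
From P_cr = π²EI/(K·L)²:  L = (1/K)·√(π²EI/P_cr) = (1/0.5)·√(π²×1.54×10^11×4.013×10^-6/3.130×10^5)
L = 8.83 m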